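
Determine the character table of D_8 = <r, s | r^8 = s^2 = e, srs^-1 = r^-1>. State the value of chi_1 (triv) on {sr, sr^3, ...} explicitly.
Conjugacy classes: {e} of size 1, {r^4} of size 1, {r^1, r^7} of size 2, {r^2, r^6} of size 2, {r^3, r^5} of size 2, {s, sr^2, ...} of size 4, {sr, sr^3, ...} of size 4.
Character table:
  irrep \ class              {e} (size 1)  {r^4} (size 1)  {r^1, r^7} (size 2)  {r^2, r^6} (size 2)  {r^3, r^5} (size 2)  {s, sr^2, ...} (size 4)  {sr, sr^3, ...} (size 4)
  chi_1 (triv)               1             1               1                    1                    1                    1                        1                       
  chi_2 (sign: r->1, s->-1)  1             1               1                    1                    1                    -1                       -1                      
  chi_3 (r->-1, s->1)        1             1               -1                   1                    -1                   1                        -1                      
  chi_4 (r->-1, s->-1)       1             1               -1                   1                    -1                   -1                       1                       
  chi_5 (2d, j=1)            2             -2              sqrt(2)              0                    -sqrt(2)             0                        0                       
  chi_6 (2d, j=2)            2             2               0                    -2                   0                    0                        0                       
  chi_7 (2d, j=3)            2             -2              -sqrt(2)             0                    sqrt(2)              0                        0                       

Spot check: chi_1 (triv) on {sr, sr^3, ...} = 1.

Reasoning: D_8 has order 2*8 = 16 with 7 conjugacy classes, hence 7 irreducibles. Sum of squared dims 1 + 1 + 1 + 1 + 4 + 4 + 4 = 16 = |G|. Linear characters come from the abelianisation; the 2-dimensional irreps have character r^k -> 2*cos(2*pi*j*k/8), reflections -> 0.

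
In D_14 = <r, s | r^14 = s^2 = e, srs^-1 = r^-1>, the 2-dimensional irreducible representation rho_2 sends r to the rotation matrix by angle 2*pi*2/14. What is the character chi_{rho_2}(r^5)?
chi_{rho_2}(r^5) = 2*cos(2*pi*2*5/14) = -2*cos(3*pi/7)

Details: rho_2(r^5) is rotation by angle 2*pi*2*5/14, whose trace is 2*cos(2*pi*2*5/14) = -2*cos(3*pi/7).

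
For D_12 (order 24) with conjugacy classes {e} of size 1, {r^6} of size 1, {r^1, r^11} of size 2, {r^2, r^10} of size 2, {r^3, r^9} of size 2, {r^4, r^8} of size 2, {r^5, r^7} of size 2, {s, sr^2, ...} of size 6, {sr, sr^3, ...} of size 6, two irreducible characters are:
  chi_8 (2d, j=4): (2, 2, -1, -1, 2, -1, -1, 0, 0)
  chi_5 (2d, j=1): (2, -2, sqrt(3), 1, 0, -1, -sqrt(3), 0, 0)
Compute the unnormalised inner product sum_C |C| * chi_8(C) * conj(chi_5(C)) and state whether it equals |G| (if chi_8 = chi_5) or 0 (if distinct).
Sum = 0; so <chi_8, chi_5> = 0 (distinct irreducibles are orthogonal).

Solution. Compute term by term over conjugacy classes (|C| * chi_8(C) * conj(chi_5(C))):
  1*(2)*conj(2) + 1*(2)*conj(-2) + 2*(-1)*conj(sqrt(3)) + 2*(-1)*conj(1) + 2*(2)*conj(0) + 2*(-1)*conj(-1) + 2*(-1)*conj(-sqrt(3)) + 6*(0)*conj(0) + 6*(0)*conj(0)
  = (4) + (-4) + (-2*sqrt(3)) + (-2) + (0) + (2) + (2*sqrt(3)) + (0) + (0)
  = 0.
Dividing by |G| = 24 gives 0/24 = 0, matching the row-orthogonality relation <chi_8, chi_5> = [chi_8 = chi_5].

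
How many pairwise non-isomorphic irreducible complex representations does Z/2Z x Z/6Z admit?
12

Explanation: The number of irreducible complex representations of a finite group equals its number of conjugacy classes. Z/2Z x Z/6Z is abelian of order 12, so every element is its own conjugacy class: 12 classes, so Z/2Z x Z/6Z (order 12) has exactly 12 irreducible complex representations.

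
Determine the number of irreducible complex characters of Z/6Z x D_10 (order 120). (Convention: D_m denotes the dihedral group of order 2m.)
48

The number of irreducible complex representations of a finite group equals its number of conjugacy classes. For a direct product, #classes(G x H) = #classes(G) * #classes(H). Z/6Z has 6 classes (abelian), D_10 has 8 classes, so 6 * 8 = 48, so Z/6Z x D_10 (order 120) has exactly 48 irreducible complex representations.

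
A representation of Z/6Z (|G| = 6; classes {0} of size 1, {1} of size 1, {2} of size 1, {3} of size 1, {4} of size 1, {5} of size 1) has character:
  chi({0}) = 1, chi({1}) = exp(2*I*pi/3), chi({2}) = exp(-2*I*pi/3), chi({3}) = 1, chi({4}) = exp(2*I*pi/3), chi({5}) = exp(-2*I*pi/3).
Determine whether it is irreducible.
Irreducible: <chi, chi> = 1.

Explanation: <chi, chi> = (1/|G|) sum_C |C| * |chi(C)|^2 = (1/6)[1*|1|^2 + 1*|exp(2*I*pi/3)|^2 + 1*|exp(-2*I*pi/3)|^2 + 1*|1|^2 + 1*|exp(2*I*pi/3)|^2 + 1*|exp(-2*I*pi/3)|^2]
  = (1/6)[(1) + (1) + (1) + (1) + (1) + (1)] = 6/6 = 1.
(Exp terms are combined using exp(i*s)*conj(exp(i*t)) = exp(i*(s-t)), and sums of them are collapsed using the identity that for every m > 1 the m distinct m-th roots of unity sum to 0, e.g. 1 + exp(2*I*pi/3) + exp(-2*I*pi/3) = 0.)
A character is irreducible iff <chi, chi> = 1, so this representation is irreducible.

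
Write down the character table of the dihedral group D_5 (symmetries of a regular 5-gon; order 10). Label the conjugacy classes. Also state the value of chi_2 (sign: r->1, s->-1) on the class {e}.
Conjugacy classes: {e} of size 1, {r^1, r^4} of size 2, {r^2, r^3} of size 2, {s, sr, ..., sr^4} of size 5.
Character table:
  irrep \ class              {e} (size 1)  {r^1, r^4} (size 2)  {r^2, r^3} (size 2)  {s, sr, ..., sr^4} (size 5)
  chi_1 (triv)               1             1                    1                    1                          
  chi_2 (sign: r->1, s->-1)  1             1                    1                    -1                         
  chi_3 (2d, j=1)            2             -1/2 + sqrt(5)/2     -sqrt(5)/2 - 1/2     0                          
  chi_4 (2d, j=2)            2             -sqrt(5)/2 - 1/2     -1/2 + sqrt(5)/2     0                          

Spot check: chi_2 (sign: r->1, s->-1) on {e} = 1.

Why: D_5 has order 2*5 = 10 with 4 conjugacy classes, hence 4 irreducibles. Sum of squared dims 1 + 1 + 4 + 4 = 10 = |G|. Linear characters come from the abelianisation; the 2-dimensional irreps have character r^k -> 2*cos(2*pi*j*k/5), reflections -> 0.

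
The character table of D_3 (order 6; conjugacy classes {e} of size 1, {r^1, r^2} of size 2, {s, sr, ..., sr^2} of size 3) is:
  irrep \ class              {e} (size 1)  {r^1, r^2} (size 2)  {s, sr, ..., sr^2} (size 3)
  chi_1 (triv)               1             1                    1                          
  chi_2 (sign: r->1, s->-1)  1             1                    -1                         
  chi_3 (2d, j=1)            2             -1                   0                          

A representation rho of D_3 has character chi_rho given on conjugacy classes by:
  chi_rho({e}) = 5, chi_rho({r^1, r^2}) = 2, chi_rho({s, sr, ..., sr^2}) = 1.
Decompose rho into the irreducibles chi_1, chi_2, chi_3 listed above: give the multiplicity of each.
Multiplicities: chi_1: 2, chi_2: 1, chi_3: 1.

Details: Use <chi_rho, chi> = (1/|G|) sum_C |C| * chi_rho(C) * conj(chi(C)) with |G| = 6 for each irreducible chi in the table:
  <chi_rho, chi_1> = (1/6)[1*(5)*conj(1) + 2*(2)*conj(1) + 3*(1)*conj(1)]
      = (1/6)[(5) + (4) + (3)] = 12/6 = 2
  <chi_rho, chi_2> = (1/6)[1*(5)*conj(1) + 2*(2)*conj(1) + 3*(1)*conj(-1)]
      = (1/6)[(5) + (4) + (-3)] = 6/6 = 1
  <chi_rho, chi_3> = (1/6)[1*(5)*conj(2) + 2*(2)*conj(-1) + 3*(1)*conj(0)]
      = (1/6)[(10) + (-4) + (0)] = 6/6 = 1
Dimension check: dim(rho) = sum (mult * dim) = 2*1 + 1*1 + 1*2 = 5 = chi_rho(e) = 5.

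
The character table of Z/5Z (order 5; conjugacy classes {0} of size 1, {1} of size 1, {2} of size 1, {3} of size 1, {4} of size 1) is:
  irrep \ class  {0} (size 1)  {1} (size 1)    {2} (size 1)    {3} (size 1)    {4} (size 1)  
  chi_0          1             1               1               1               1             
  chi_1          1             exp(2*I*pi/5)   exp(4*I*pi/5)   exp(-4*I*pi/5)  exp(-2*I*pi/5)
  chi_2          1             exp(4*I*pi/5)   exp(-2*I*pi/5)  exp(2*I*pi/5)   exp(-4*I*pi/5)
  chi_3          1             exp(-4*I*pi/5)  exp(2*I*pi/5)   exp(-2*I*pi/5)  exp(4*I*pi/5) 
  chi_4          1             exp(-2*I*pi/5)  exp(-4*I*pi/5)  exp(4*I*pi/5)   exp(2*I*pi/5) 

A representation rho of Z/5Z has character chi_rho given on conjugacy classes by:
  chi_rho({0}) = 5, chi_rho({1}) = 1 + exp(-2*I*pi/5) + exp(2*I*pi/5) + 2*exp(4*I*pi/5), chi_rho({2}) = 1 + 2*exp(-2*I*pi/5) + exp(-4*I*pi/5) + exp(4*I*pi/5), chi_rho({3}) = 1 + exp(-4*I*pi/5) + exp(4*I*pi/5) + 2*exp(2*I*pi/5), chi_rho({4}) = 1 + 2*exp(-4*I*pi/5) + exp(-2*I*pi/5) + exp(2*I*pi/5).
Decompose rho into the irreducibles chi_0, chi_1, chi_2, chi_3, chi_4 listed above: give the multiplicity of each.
Multiplicities: chi_0: 1, chi_1: 1, chi_2: 2, chi_3: 0, chi_4: 1.

Justification: Use <chi_rho, chi> = (1/|G|) sum_C |C| * chi_rho(C) * conj(chi(C)) with |G| = 5 for each irreducible chi in the table:
  <chi_rho, chi_0> = (1/5)[1*(5)*conj(1) + 1*(1 + exp(-2*I*pi/5) + exp(2*I*pi/5) + 2*exp(4*I*pi/5))*conj(1) + 1*(1 + 2*exp(-2*I*pi/5) + exp(-4*I*pi/5) + exp(4*I*pi/5))*conj(1) + 1*(1 + exp(-4*I*pi/5) + exp(4*I*pi/5) + 2*exp(2*I*pi/5))*conj(1) + 1*(1 + 2*exp(-4*I*pi/5) + exp(-2*I*pi/5) + exp(2*I*pi/5))*conj(1)]
      = (1/5)[(5) + (1 + exp(-2*I*pi/5) + exp(2*I*pi/5) + 2*exp(4*I*pi/5)) + (1 + 2*exp(-2*I*pi/5) + exp(-4*I*pi/5) + exp(4*I*pi/5)) + (1 + exp(-4*I*pi/5) + exp(4*I*pi/5) + 2*exp(2*I*pi/5)) + (1 + 2*exp(-4*I*pi/5) + exp(-2*I*pi/5) + exp(2*I*pi/5))] = 5/5 = 1
  <chi_rho, chi_1> = (1/5)[1*(5)*conj(1) + 1*(1 + exp(-2*I*pi/5) + exp(2*I*pi/5) + 2*exp(4*I*pi/5))*conj(exp(2*I*pi/5)) + 1*(1 + 2*exp(-2*I*pi/5) + exp(-4*I*pi/5) + exp(4*I*pi/5))*conj(exp(4*I*pi/5)) + 1*(1 + exp(-4*I*pi/5) + exp(4*I*pi/5) + 2*exp(2*I*pi/5))*conj(exp(-4*I*pi/5)) + 1*(1 + 2*exp(-4*I*pi/5) + exp(-2*I*pi/5) + exp(2*I*pi/5))*conj(exp(-2*I*pi/5))]
      = (1/5)[(5) + (1 + exp(-2*I*pi/5) + exp(-4*I*pi/5) + 2*exp(2*I*pi/5)) + (1 + exp(-4*I*pi/5) + exp(2*I*pi/5) + 2*exp(4*I*pi/5)) + (1 + 2*exp(-4*I*pi/5) + exp(-2*I*pi/5) + exp(4*I*pi/5)) + (1 + 2*exp(-2*I*pi/5) + exp(4*I*pi/5) + exp(2*I*pi/5))] = 5/5 = 1
  <chi_rho, chi_2> = (1/5)[1*(5)*conj(1) + 1*(1 + exp(-2*I*pi/5) + exp(2*I*pi/5) + 2*exp(4*I*pi/5))*conj(exp(4*I*pi/5)) + 1*(1 + 2*exp(-2*I*pi/5) + exp(-4*I*pi/5) + exp(4*I*pi/5))*conj(exp(-2*I*pi/5)) + 1*(1 + exp(-4*I*pi/5) + exp(4*I*pi/5) + 2*exp(2*I*pi/5))*conj(exp(2*I*pi/5)) + 1*(1 + 2*exp(-4*I*pi/5) + exp(-2*I*pi/5) + exp(2*I*pi/5))*conj(exp(-4*I*pi/5))]
      = (1/5)[(5) + (2 + exp(-2*I*pi/5) + exp(-4*I*pi/5) + exp(4*I*pi/5)) + (2 + exp(-2*I*pi/5) + exp(-4*I*pi/5) + exp(2*I*pi/5)) + (2 + exp(-2*I*pi/5) + exp(4*I*pi/5) + exp(2*I*pi/5)) + (2 + exp(-4*I*pi/5) + exp(4*I*pi/5) + exp(2*I*pi/5))] = 10/5 = 2
  <chi_rho, chi_3> = (1/5)[1*(5)*conj(1) + 1*(1 + exp(-2*I*pi/5) + exp(2*I*pi/5) + 2*exp(4*I*pi/5))*conj(exp(-4*I*pi/5)) + 1*(1 + 2*exp(-2*I*pi/5) + exp(-4*I*pi/5) + exp(4*I*pi/5))*conj(exp(2*I*pi/5)) + 1*(1 + exp(-4*I*pi/5) + exp(4*I*pi/5) + 2*exp(2*I*pi/5))*conj(exp(-2*I*pi/5)) + 1*(1 + 2*exp(-4*I*pi/5) + exp(-2*I*pi/5) + exp(2*I*pi/5))*conj(exp(4*I*pi/5))]
      = (1/5)[(5) + (2*exp(-2*I*pi/5) + exp(-4*I*pi/5) + exp(4*I*pi/5) + exp(2*I*pi/5)) + (2*exp(-4*I*pi/5) + exp(-2*I*pi/5) + exp(4*I*pi/5) + exp(2*I*pi/5)) + (exp(-2*I*pi/5) + exp(-4*I*pi/5) + exp(2*I*pi/5) + 2*exp(4*I*pi/5)) + (exp(-2*I*pi/5) + exp(-4*I*pi/5) + exp(4*I*pi/5) + 2*exp(2*I*pi/5))] = 0/5 = 0
  <chi_rho, chi_4> = (1/5)[1*(5)*conj(1) + 1*(1 + exp(-2*I*pi/5) + exp(2*I*pi/5) + 2*exp(4*I*pi/5))*conj(exp(-2*I*pi/5)) + 1*(1 + 2*exp(-2*I*pi/5) + exp(-4*I*pi/5) + exp(4*I*pi/5))*conj(exp(-4*I*pi/5)) + 1*(1 + exp(-4*I*pi/5) + exp(4*I*pi/5) + 2*exp(2*I*pi/5))*conj(exp(4*I*pi/5)) + 1*(1 + 2*exp(-4*I*pi/5) + exp(-2*I*pi/5) + exp(2*I*pi/5))*conj(exp(2*I*pi/5))]
      = (1/5)[(5) + (1 + 2*exp(-4*I*pi/5) + exp(4*I*pi/5) + exp(2*I*pi/5)) + (1 + exp(-2*I*pi/5) + exp(4*I*pi/5) + 2*exp(2*I*pi/5)) + (1 + 2*exp(-2*I*pi/5) + exp(-4*I*pi/5) + exp(2*I*pi/5)) + (1 + exp(-2*I*pi/5) + exp(-4*I*pi/5) + 2*exp(4*I*pi/5))] = 5/5 = 1
(Exp terms are combined using exp(i*s)*conj(exp(i*t)) = exp(i*(s-t)), and sums of them are collapsed using the identity that for every m > 1 the m distinct m-th roots of unity sum to 0, e.g. 1 + exp(2*I*pi/3) + exp(-2*I*pi/3) = 0.)
Dimension check: dim(rho) = sum (mult * dim) = 1*1 + 1*1 + 2*1 + 0*1 + 1*1 = 5 = chi_rho(e) = 5.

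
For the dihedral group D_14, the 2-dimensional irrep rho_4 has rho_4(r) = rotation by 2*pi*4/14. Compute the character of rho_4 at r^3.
chi_{rho_4}(r^3) = 2*cos(2*pi*4*3/14) = 2*cos(2*pi/7)

Details: rho_4(r^3) is rotation by angle 2*pi*4*3/14, whose trace is 2*cos(2*pi*4*3/14) = 2*cos(2*pi/7).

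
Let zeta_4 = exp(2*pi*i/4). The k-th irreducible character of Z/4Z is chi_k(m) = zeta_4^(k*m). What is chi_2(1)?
chi_2(1) = zeta_4^2 = -1

Working: chi_2(1) = zeta_4^(2*1) = zeta_4^2. Since zeta_4^4 = 1, this equals zeta_4^2 = exp(2*pi*i*2/4) = -1.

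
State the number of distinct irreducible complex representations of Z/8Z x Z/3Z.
24

The number of irreducible complex representations of a finite group equals its number of conjugacy classes. Z/8Z x Z/3Z is abelian of order 24, so every element is its own conjugacy class: 24 classes, so Z/8Z x Z/3Z (order 24) has exactly 24 irreducible complex representations.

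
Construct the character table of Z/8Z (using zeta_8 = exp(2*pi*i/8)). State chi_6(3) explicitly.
Character table of Z/8Z (irreps indexed chi_0,...,chi_7 with chi_k(m) = zeta_8^(k*m), zeta_8 = exp(2*pi*i/8)):
  irrep \ class  {0} (size 1)  {1} (size 1)    {2} (size 1)  {3} (size 1)    {4} (size 1)  {5} (size 1)    {6} (size 1)  {7} (size 1)  
  chi_0          1             1               1             1               1             1               1             1             
  chi_1          1             exp(I*pi/4)     I             exp(3*I*pi/4)   -1            exp(-3*I*pi/4)  -I            exp(-I*pi/4)  
  chi_2          1             I               -1            -I              1             I               -1            -I            
  chi_3          1             exp(3*I*pi/4)   -I            exp(I*pi/4)     -1            exp(-I*pi/4)    I             exp(-3*I*pi/4)
  chi_4          1             -1              1             -1              1             -1              1             -1            
  chi_5          1             exp(-3*I*pi/4)  I             exp(-I*pi/4)    -1            exp(I*pi/4)     -I            exp(3*I*pi/4) 
  chi_6          1             -I              -1            I               1             -I              -1            I             
  chi_7          1             exp(-I*pi/4)    -I            exp(-3*I*pi/4)  -1            exp(3*I*pi/4)   I             exp(I*pi/4)   

Spot check: chi_6(3) = zeta_8^(6*3) = zeta_8^18 = I.

Reasoning: Z/8Z is abelian, so all 8 irreducible complex representations are 1-dimensional. They are given by chi_k(m) = zeta_8^(k*m) for k = 0,...,7. Row orthogonality: sum_m chi_k(m) conj(chi_l(m)) = 8 * [k = l].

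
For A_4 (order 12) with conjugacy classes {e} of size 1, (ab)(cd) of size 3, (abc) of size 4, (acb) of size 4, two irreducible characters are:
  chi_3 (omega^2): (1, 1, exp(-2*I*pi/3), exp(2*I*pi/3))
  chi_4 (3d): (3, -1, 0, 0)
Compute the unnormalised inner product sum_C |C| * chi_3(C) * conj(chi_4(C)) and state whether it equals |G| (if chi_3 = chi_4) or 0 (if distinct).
Sum = 0; so <chi_3, chi_4> = 0 (distinct irreducibles are orthogonal).

Why: Compute term by term over conjugacy classes (|C| * chi_3(C) * conj(chi_4(C))):
  1*(1)*conj(3) + 3*(1)*conj(-1) + 4*(exp(-2*I*pi/3))*conj(0) + 4*(exp(2*I*pi/3))*conj(0)
  = (3) + (-3) + (0) + (0)
  = 0.
(Exp terms are combined using exp(i*s)*conj(exp(i*t)) = exp(i*(s-t)), and sums of them are collapsed using the identity that for every m > 1 the m distinct m-th roots of unity sum to 0, e.g. 1 + exp(2*I*pi/3) + exp(-2*I*pi/3) = 0.)
Dividing by |G| = 12 gives 0/12 = 0, matching the row-orthogonality relation <chi_3, chi_4> = [chi_3 = chi_4].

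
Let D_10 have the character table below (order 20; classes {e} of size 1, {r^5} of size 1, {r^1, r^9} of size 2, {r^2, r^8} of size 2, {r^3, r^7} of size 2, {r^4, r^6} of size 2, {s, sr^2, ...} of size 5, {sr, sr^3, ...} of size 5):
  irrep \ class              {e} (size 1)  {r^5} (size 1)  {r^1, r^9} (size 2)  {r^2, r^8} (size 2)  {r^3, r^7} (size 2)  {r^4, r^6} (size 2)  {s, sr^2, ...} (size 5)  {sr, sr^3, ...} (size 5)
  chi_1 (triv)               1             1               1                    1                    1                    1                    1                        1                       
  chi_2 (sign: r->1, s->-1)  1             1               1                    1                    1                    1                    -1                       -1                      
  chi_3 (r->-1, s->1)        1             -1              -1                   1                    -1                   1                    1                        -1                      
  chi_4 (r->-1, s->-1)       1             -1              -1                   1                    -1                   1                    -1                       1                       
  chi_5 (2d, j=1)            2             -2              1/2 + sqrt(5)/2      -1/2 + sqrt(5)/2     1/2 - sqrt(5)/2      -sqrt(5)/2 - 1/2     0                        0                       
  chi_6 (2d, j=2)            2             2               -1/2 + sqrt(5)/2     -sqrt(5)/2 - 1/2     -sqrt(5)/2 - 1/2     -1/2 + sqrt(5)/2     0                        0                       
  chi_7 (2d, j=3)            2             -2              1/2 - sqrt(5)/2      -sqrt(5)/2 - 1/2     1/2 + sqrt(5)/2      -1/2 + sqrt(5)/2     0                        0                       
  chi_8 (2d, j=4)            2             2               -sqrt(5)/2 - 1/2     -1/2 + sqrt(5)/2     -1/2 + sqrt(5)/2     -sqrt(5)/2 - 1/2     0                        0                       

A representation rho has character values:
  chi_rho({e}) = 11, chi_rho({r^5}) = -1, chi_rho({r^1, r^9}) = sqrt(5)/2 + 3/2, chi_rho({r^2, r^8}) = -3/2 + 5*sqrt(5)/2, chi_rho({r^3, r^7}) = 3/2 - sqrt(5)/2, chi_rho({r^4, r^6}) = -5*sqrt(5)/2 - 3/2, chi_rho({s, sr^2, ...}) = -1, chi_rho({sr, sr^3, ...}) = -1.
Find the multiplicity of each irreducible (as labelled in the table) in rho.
Multiplicities: chi_1: 0, chi_2: 1, chi_3: 0, chi_4: 0, chi_5: 3, chi_6: 0, chi_7: 0, chi_8: 2.

Why: Use <chi_rho, chi> = (1/|G|) sum_C |C| * chi_rho(C) * conj(chi(C)) with |G| = 20 for each irreducible chi in the table:
  <chi_rho, chi_1> = (1/20)[1*(11)*conj(1) + 1*(-1)*conj(1) + 2*(sqrt(5)/2 + 3/2)*conj(1) + 2*(-3/2 + 5*sqrt(5)/2)*conj(1) + 2*(3/2 - sqrt(5)/2)*conj(1) + 2*(-5*sqrt(5)/2 - 3/2)*conj(1) + 5*(-1)*conj(1) + 5*(-1)*conj(1)]
      = (1/20)[(11) + (-1) + (sqrt(5) + 3) + (-3 + 5*sqrt(5)) + (3 - sqrt(5)) + (-5*sqrt(5) - 3) + (-5) + (-5)] = 0/20 = 0
  <chi_rho, chi_2> = (1/20)[1*(11)*conj(1) + 1*(-1)*conj(1) + 2*(sqrt(5)/2 + 3/2)*conj(1) + 2*(-3/2 + 5*sqrt(5)/2)*conj(1) + 2*(3/2 - sqrt(5)/2)*conj(1) + 2*(-5*sqrt(5)/2 - 3/2)*conj(1) + 5*(-1)*conj(-1) + 5*(-1)*conj(-1)]
      = (1/20)[(11) + (-1) + (sqrt(5) + 3) + (-3 + 5*sqrt(5)) + (3 - sqrt(5)) + (-5*sqrt(5) - 3) + (5) + (5)] = 20/20 = 1
  <chi_rho, chi_3> = (1/20)[1*(11)*conj(1) + 1*(-1)*conj(-1) + 2*(sqrt(5)/2 + 3/2)*conj(-1) + 2*(-3/2 + 5*sqrt(5)/2)*conj(1) + 2*(3/2 - sqrt(5)/2)*conj(-1) + 2*(-5*sqrt(5)/2 - 3/2)*conj(1) + 5*(-1)*conj(1) + 5*(-1)*conj(-1)]
      = (1/20)[(11) + (1) + (-3 - sqrt(5)) + (-3 + 5*sqrt(5)) + (-3 + sqrt(5)) + (-5*sqrt(5) - 3) + (-5) + (5)] = 0/20 = 0
  <chi_rho, chi_4> = (1/20)[1*(11)*conj(1) + 1*(-1)*conj(-1) + 2*(sqrt(5)/2 + 3/2)*conj(-1) + 2*(-3/2 + 5*sqrt(5)/2)*conj(1) + 2*(3/2 - sqrt(5)/2)*conj(-1) + 2*(-5*sqrt(5)/2 - 3/2)*conj(1) + 5*(-1)*conj(-1) + 5*(-1)*conj(1)]
      = (1/20)[(11) + (1) + (-3 - sqrt(5)) + (-3 + 5*sqrt(5)) + (-3 + sqrt(5)) + (-5*sqrt(5) - 3) + (5) + (-5)] = 0/20 = 0
  <chi_rho, chi_5> = (1/20)[1*(11)*conj(2) + 1*(-1)*conj(-2) + 2*(sqrt(5)/2 + 3/2)*conj(1/2 + sqrt(5)/2) + 2*(-3/2 + 5*sqrt(5)/2)*conj(-1/2 + sqrt(5)/2) + 2*(3/2 - sqrt(5)/2)*conj(1/2 - sqrt(5)/2) + 2*(-5*sqrt(5)/2 - 3/2)*conj(-sqrt(5)/2 - 1/2) + 5*(-1)*conj(0) + 5*(-1)*conj(0)]
      = (1/20)[(22) + (2) + (4 + 2*sqrt(5)) + (14 - 4*sqrt(5)) + (4 - 2*sqrt(5)) + (4*sqrt(5) + 14) + (0) + (0)] = 60/20 = 3
  <chi_rho, chi_6> = (1/20)[1*(11)*conj(2) + 1*(-1)*conj(2) + 2*(sqrt(5)/2 + 3/2)*conj(-1/2 + sqrt(5)/2) + 2*(-3/2 + 5*sqrt(5)/2)*conj(-sqrt(5)/2 - 1/2) + 2*(3/2 - sqrt(5)/2)*conj(-sqrt(5)/2 - 1/2) + 2*(-5*sqrt(5)/2 - 3/2)*conj(-1/2 + sqrt(5)/2) + 5*(-1)*conj(0) + 5*(-1)*conj(0)]
      = (1/20)[(22) + (-2) + (1 + sqrt(5)) + (-11 - sqrt(5)) + (1 - sqrt(5)) + (-11 + sqrt(5)) + (0) + (0)] = 0/20 = 0
  <chi_rho, chi_7> = (1/20)[1*(11)*conj(2) + 1*(-1)*conj(-2) + 2*(sqrt(5)/2 + 3/2)*conj(1/2 - sqrt(5)/2) + 2*(-3/2 + 5*sqrt(5)/2)*conj(-sqrt(5)/2 - 1/2) + 2*(3/2 - sqrt(5)/2)*conj(1/2 + sqrt(5)/2) + 2*(-5*sqrt(5)/2 - 3/2)*conj(-1/2 + sqrt(5)/2) + 5*(-1)*conj(0) + 5*(-1)*conj(0)]
      = (1/20)[(22) + (2) + (-sqrt(5) - 1) + (-11 - sqrt(5)) + (-1 + sqrt(5)) + (-11 + sqrt(5)) + (0) + (0)] = 0/20 = 0
  <chi_rho, chi_8> = (1/20)[1*(11)*conj(2) + 1*(-1)*conj(2) + 2*(sqrt(5)/2 + 3/2)*conj(-sqrt(5)/2 - 1/2) + 2*(-3/2 + 5*sqrt(5)/2)*conj(-1/2 + sqrt(5)/2) + 2*(3/2 - sqrt(5)/2)*conj(-1/2 + sqrt(5)/2) + 2*(-5*sqrt(5)/2 - 3/2)*conj(-sqrt(5)/2 - 1/2) + 5*(-1)*conj(0) + 5*(-1)*conj(0)]
      = (1/20)[(22) + (-2) + (-2*sqrt(5) - 4) + (14 - 4*sqrt(5)) + (-4 + 2*sqrt(5)) + (4*sqrt(5) + 14) + (0) + (0)] = 40/20 = 2
Dimension check: dim(rho) = sum (mult * dim) = 0*1 + 1*1 + 0*1 + 0*1 + 3*2 + 0*2 + 0*2 + 2*2 = 11 = chi_rho(e) = 11.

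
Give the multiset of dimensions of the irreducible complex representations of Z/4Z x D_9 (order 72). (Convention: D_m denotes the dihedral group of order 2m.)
Dimensions: 1, 1, 1, 1, 1, 1, 1, 1, 2, 2, 2, 2, 2, 2, 2, 2, 2, 2, 2, 2, 2, 2, 2, 2

Solution. There are 24 irreducibles (= number of conjugacy classes). Their dimensions d_i satisfy sum d_i^2 = |G| = 72: 1 + 1 + 1 + 1 + 1 + 1 + 1 + 1 + 4 + 4 + 4 + 4 + 4 + 4 + 4 + 4 + 4 + 4 + 4 + 4 + 4 + 4 + 4 + 4 = 72. (For the product with Z/4Z: each of the 4 1-dim characters of Z/4Z tensors with each irrep of D_9, giving 4 copies of each D_9-dimension.)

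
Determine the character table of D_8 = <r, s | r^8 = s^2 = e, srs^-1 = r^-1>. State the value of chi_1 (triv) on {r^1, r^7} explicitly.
Conjugacy classes: {e} of size 1, {r^4} of size 1, {r^1, r^7} of size 2, {r^2, r^6} of size 2, {r^3, r^5} of size 2, {s, sr^2, ...} of size 4, {sr, sr^3, ...} of size 4.
Character table:
  irrep \ class              {e} (size 1)  {r^4} (size 1)  {r^1, r^7} (size 2)  {r^2, r^6} (size 2)  {r^3, r^5} (size 2)  {s, sr^2, ...} (size 4)  {sr, sr^3, ...} (size 4)
  chi_1 (triv)               1             1               1                    1                    1                    1                        1                       
  chi_2 (sign: r->1, s->-1)  1             1               1                    1                    1                    -1                       -1                      
  chi_3 (r->-1, s->1)        1             1               -1                   1                    -1                   1                        -1                      
  chi_4 (r->-1, s->-1)       1             1               -1                   1                    -1                   -1                       1                       
  chi_5 (2d, j=1)            2             -2              sqrt(2)              0                    -sqrt(2)             0                        0                       
  chi_6 (2d, j=2)            2             2               0                    -2                   0                    0                        0                       
  chi_7 (2d, j=3)            2             -2              -sqrt(2)             0                    sqrt(2)              0                        0                       

Spot check: chi_1 (triv) on {r^1, r^7} = 1.

Reasoning: D_8 has order 2*8 = 16 with 7 conjugacy classes, hence 7 irreducibles. Sum of squared dims 1 + 1 + 1 + 1 + 4 + 4 + 4 = 16 = |G|. Linear characters come from the abelianisation; the 2-dimensional irreps have character r^k -> 2*cos(2*pi*j*k/8), reflections -> 0.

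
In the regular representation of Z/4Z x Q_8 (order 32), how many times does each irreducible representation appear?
Each irreducible V_i of dimension d_i appears with multiplicity d_i, i.e. rho_reg = (direct sum over all irreducibles V_i) d_i V_i. The irreducible dimensions for Z/4Z x Q_8 are 1, 1, 1, 1, 1, 1, 1, 1, 1, 1, 1, 1, 1, 1, 1, 1, 2, 2, 2, 2: 16 irreducibles of dimension 1, each with multiplicity 1; 4 irreducibles of dimension 2, each with multiplicity 2. Total dimension 16*1*1 + 4*2*2 = 32 = |G|.

Derivation: General theorem: in the regular representation of a finite group G, each irreducible appears with multiplicity equal to its dimension. Check: dim(rho_reg) = sum d_i^2 = 1 + 1 + 1 + 1 + 1 + 1 + 1 + 1 + 1 + 1 + 1 + 1 + 1 + 1 + 1 + 1 + 4 + 4 + 4 + 4 = 32 = |G|.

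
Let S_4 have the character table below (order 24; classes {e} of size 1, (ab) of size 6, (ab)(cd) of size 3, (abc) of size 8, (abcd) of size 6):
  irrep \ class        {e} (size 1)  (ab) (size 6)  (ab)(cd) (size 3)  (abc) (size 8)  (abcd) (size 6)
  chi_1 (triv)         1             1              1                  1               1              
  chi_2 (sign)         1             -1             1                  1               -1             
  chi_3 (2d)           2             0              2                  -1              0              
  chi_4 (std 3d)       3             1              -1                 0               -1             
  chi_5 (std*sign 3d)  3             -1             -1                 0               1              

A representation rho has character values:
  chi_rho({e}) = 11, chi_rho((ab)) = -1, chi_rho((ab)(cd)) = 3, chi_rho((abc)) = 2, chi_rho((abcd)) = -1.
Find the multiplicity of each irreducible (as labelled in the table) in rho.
Multiplicities: chi_1: 1, chi_2: 2, chi_3: 1, chi_4: 1, chi_5: 1.

Use <chi_rho, chi> = (1/|G|) sum_C |C| * chi_rho(C) * conj(chi(C)) with |G| = 24 for each irreducible chi in the table:
  <chi_rho, chi_1> = (1/24)[1*(11)*conj(1) + 6*(-1)*conj(1) + 3*(3)*conj(1) + 8*(2)*conj(1) + 6*(-1)*conj(1)]
      = (1/24)[(11) + (-6) + (9) + (16) + (-6)] = 24/24 = 1
  <chi_rho, chi_2> = (1/24)[1*(11)*conj(1) + 6*(-1)*conj(-1) + 3*(3)*conj(1) + 8*(2)*conj(1) + 6*(-1)*conj(-1)]
      = (1/24)[(11) + (6) + (9) + (16) + (6)] = 48/24 = 2
  <chi_rho, chi_3> = (1/24)[1*(11)*conj(2) + 6*(-1)*conj(0) + 3*(3)*conj(2) + 8*(2)*conj(-1) + 6*(-1)*conj(0)]
      = (1/24)[(22) + (0) + (18) + (-16) + (0)] = 24/24 = 1
  <chi_rho, chi_4> = (1/24)[1*(11)*conj(3) + 6*(-1)*conj(1) + 3*(3)*conj(-1) + 8*(2)*conj(0) + 6*(-1)*conj(-1)]
      = (1/24)[(33) + (-6) + (-9) + (0) + (6)] = 24/24 = 1
  <chi_rho, chi_5> = (1/24)[1*(11)*conj(3) + 6*(-1)*conj(-1) + 3*(3)*conj(-1) + 8*(2)*conj(0) + 6*(-1)*conj(1)]
      = (1/24)[(33) + (6) + (-9) + (0) + (-6)] = 24/24 = 1
Dimension check: dim(rho) = sum (mult * dim) = 1*1 + 2*1 + 1*2 + 1*3 + 1*3 = 11 = chi_rho(e) = 11.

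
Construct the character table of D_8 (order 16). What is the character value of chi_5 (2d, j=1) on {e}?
Conjugacy classes: {e} of size 1, {r^4} of size 1, {r^1, r^7} of size 2, {r^2, r^6} of size 2, {r^3, r^5} of size 2, {s, sr^2, ...} of size 4, {sr, sr^3, ...} of size 4.
Character table:
  irrep \ class              {e} (size 1)  {r^4} (size 1)  {r^1, r^7} (size 2)  {r^2, r^6} (size 2)  {r^3, r^5} (size 2)  {s, sr^2, ...} (size 4)  {sr, sr^3, ...} (size 4)
  chi_1 (triv)               1             1               1                    1                    1                    1                        1                       
  chi_2 (sign: r->1, s->-1)  1             1               1                    1                    1                    -1                       -1                      
  chi_3 (r->-1, s->1)        1             1               -1                   1                    -1                   1                        -1                      
  chi_4 (r->-1, s->-1)       1             1               -1                   1                    -1                   -1                       1                       
  chi_5 (2d, j=1)            2             -2              sqrt(2)              0                    -sqrt(2)             0                        0                       
  chi_6 (2d, j=2)            2             2               0                    -2                   0                    0                        0                       
  chi_7 (2d, j=3)            2             -2              -sqrt(2)             0                    sqrt(2)              0                        0                       

Spot check: chi_5 (2d, j=1) on {e} = 2.

Argument: D_8 has order 2*8 = 16 with 7 conjugacy classes, hence 7 irreducibles. Sum of squared dims 1 + 1 + 1 + 1 + 4 + 4 + 4 = 16 = |G|. Linear characters come from the abelianisation; the 2-dimensional irreps have character r^k -> 2*cos(2*pi*j*k/8), reflections -> 0.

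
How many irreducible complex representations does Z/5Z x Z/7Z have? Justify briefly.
35

Reasoning: The number of irreducible complex representations of a finite group equals its number of conjugacy classes. Z/5Z x Z/7Z is abelian of order 35, so every element is its own conjugacy class: 35 classes, so Z/5Z x Z/7Z (order 35) has exactly 35 irreducible complex representations.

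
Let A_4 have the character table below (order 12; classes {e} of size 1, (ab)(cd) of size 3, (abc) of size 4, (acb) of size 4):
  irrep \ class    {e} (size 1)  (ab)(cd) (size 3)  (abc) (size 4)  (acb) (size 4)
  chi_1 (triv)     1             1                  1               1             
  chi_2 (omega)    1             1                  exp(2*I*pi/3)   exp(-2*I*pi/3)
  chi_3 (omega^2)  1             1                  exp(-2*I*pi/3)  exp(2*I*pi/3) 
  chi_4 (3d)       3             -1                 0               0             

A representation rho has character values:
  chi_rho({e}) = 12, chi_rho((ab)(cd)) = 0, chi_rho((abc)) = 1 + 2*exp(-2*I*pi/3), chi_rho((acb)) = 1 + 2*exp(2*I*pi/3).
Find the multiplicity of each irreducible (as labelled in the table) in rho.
Multiplicities: chi_1: 1, chi_2: 0, chi_3: 2, chi_4: 3.

Justification: Use <chi_rho, chi> = (1/|G|) sum_C |C| * chi_rho(C) * conj(chi(C)) with |G| = 12 for each irreducible chi in the table:
  <chi_rho, chi_1> = (1/12)[1*(12)*conj(1) + 3*(0)*conj(1) + 4*(1 + 2*exp(-2*I*pi/3))*conj(1) + 4*(1 + 2*exp(2*I*pi/3))*conj(1)]
      = (1/12)[(12) + (0) + (4 + 8*exp(-2*I*pi/3)) + (4 + 8*exp(2*I*pi/3))] = 12/12 = 1
  <chi_rho, chi_2> = (1/12)[1*(12)*conj(1) + 3*(0)*conj(1) + 4*(1 + 2*exp(-2*I*pi/3))*conj(exp(2*I*pi/3)) + 4*(1 + 2*exp(2*I*pi/3))*conj(exp(-2*I*pi/3))]
      = (1/12)[(12) + (0) + (4*exp(-2*I*pi/3) + 8*exp(2*I*pi/3)) + (8*exp(-2*I*pi/3) + 4*exp(2*I*pi/3))] = 0/12 = 0
  <chi_rho, chi_3> = (1/12)[1*(12)*conj(1) + 3*(0)*conj(1) + 4*(1 + 2*exp(-2*I*pi/3))*conj(exp(-2*I*pi/3)) + 4*(1 + 2*exp(2*I*pi/3))*conj(exp(2*I*pi/3))]
      = (1/12)[(12) + (0) + (8 + 4*exp(2*I*pi/3)) + (8 + 4*exp(-2*I*pi/3))] = 24/12 = 2
  <chi_rho, chi_4> = (1/12)[1*(12)*conj(3) + 3*(0)*conj(-1) + 4*(1 + 2*exp(-2*I*pi/3))*conj(0) + 4*(1 + 2*exp(2*I*pi/3))*conj(0)]
      = (1/12)[(36) + (0) + (0) + (0)] = 36/12 = 3
(Exp terms are combined using exp(i*s)*conj(exp(i*t)) = exp(i*(s-t)), and sums of them are collapsed using the identity that for every m > 1 the m distinct m-th roots of unity sum to 0, e.g. 1 + exp(2*I*pi/3) + exp(-2*I*pi/3) = 0.)
Dimension check: dim(rho) = sum (mult * dim) = 1*1 + 0*1 + 2*1 + 3*3 = 12 = chi_rho(e) = 12.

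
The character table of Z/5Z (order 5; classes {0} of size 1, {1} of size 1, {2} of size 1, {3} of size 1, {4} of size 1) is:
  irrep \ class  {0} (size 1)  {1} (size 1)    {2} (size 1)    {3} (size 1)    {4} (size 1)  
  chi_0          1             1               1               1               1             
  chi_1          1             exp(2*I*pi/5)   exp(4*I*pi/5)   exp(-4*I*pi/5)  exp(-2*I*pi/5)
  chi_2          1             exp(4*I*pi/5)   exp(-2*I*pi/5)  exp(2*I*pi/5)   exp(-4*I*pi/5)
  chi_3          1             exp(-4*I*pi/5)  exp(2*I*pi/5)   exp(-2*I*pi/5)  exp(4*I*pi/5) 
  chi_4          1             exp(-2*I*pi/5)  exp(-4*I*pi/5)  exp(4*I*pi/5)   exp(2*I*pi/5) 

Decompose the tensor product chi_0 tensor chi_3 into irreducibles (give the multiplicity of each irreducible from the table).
chi_0 tensor chi_3 = chi_3 (all other irreducibles have multiplicity 0).

Why: The character of a tensor product is the pointwise product (chi_0 * chi_3)(C) = chi_0(C) * chi_3(C):
  {0}: (1)*(1), {1}: (1)*(exp(-4*I*pi/5)), {2}: (1)*(exp(2*I*pi/5)), {3}: (1)*(exp(-2*I*pi/5)), {4}: (1)*(exp(4*I*pi/5))
so (chi_0 * chi_3) takes values
  {0} -> 1, {1} -> exp(-4*I*pi/5), {2} -> exp(2*I*pi/5), {3} -> exp(-2*I*pi/5), {4} -> exp(4*I*pi/5).
Now take the inner product of this character with each irreducible chi from the table, <chi_0*chi_3, chi> = (1/5) sum_C |C| (chi_0*chi_3)(C) conj(chi(C)):
  <chi_0*chi_3, chi_0> = (1/5)[1*(1)*conj(1) + 1*(exp(-4*I*pi/5))*conj(1) + 1*(exp(2*I*pi/5))*conj(1) + 1*(exp(-2*I*pi/5))*conj(1) + 1*(exp(4*I*pi/5))*conj(1)]
      = (1/5)[(1) + (exp(-4*I*pi/5)) + (exp(2*I*pi/5)) + (exp(-2*I*pi/5)) + (exp(4*I*pi/5))] = 0/5 = 0
  <chi_0*chi_3, chi_1> = (1/5)[1*(1)*conj(1) + 1*(exp(-4*I*pi/5))*conj(exp(2*I*pi/5)) + 1*(exp(2*I*pi/5))*conj(exp(4*I*pi/5)) + 1*(exp(-2*I*pi/5))*conj(exp(-4*I*pi/5)) + 1*(exp(4*I*pi/5))*conj(exp(-2*I*pi/5))]
      = (1/5)[(1) + (exp(4*I*pi/5)) + (exp(-2*I*pi/5)) + (exp(2*I*pi/5)) + (exp(-4*I*pi/5))] = 0/5 = 0
  <chi_0*chi_3, chi_2> = (1/5)[1*(1)*conj(1) + 1*(exp(-4*I*pi/5))*conj(exp(4*I*pi/5)) + 1*(exp(2*I*pi/5))*conj(exp(-2*I*pi/5)) + 1*(exp(-2*I*pi/5))*conj(exp(2*I*pi/5)) + 1*(exp(4*I*pi/5))*conj(exp(-4*I*pi/5))]
      = (1/5)[(1) + (exp(2*I*pi/5)) + (exp(4*I*pi/5)) + (exp(-4*I*pi/5)) + (exp(-2*I*pi/5))] = 0/5 = 0
  <chi_0*chi_3, chi_3> = (1/5)[1*(1)*conj(1) + 1*(exp(-4*I*pi/5))*conj(exp(-4*I*pi/5)) + 1*(exp(2*I*pi/5))*conj(exp(2*I*pi/5)) + 1*(exp(-2*I*pi/5))*conj(exp(-2*I*pi/5)) + 1*(exp(4*I*pi/5))*conj(exp(4*I*pi/5))]
      = (1/5)[(1) + (1) + (1) + (1) + (1)] = 5/5 = 1
  <chi_0*chi_3, chi_4> = (1/5)[1*(1)*conj(1) + 1*(exp(-4*I*pi/5))*conj(exp(-2*I*pi/5)) + 1*(exp(2*I*pi/5))*conj(exp(-4*I*pi/5)) + 1*(exp(-2*I*pi/5))*conj(exp(4*I*pi/5)) + 1*(exp(4*I*pi/5))*conj(exp(2*I*pi/5))]
      = (1/5)[(1) + (exp(-2*I*pi/5)) + (exp(-4*I*pi/5)) + (exp(4*I*pi/5)) + (exp(2*I*pi/5))] = 0/5 = 0
(Exp terms are combined using exp(i*s)*conj(exp(i*t)) = exp(i*(s-t)), and sums of them are collapsed using the identity that for every m > 1 the m distinct m-th roots of unity sum to 0, e.g. 1 + exp(2*I*pi/3) + exp(-2*I*pi/3) = 0.)
Hence the multiplicities are chi_3: 1. Dimension check: dim(chi_0)*dim(chi_3) = 1*1 = 1 and sum (mult * dim) = 1*1 = 1.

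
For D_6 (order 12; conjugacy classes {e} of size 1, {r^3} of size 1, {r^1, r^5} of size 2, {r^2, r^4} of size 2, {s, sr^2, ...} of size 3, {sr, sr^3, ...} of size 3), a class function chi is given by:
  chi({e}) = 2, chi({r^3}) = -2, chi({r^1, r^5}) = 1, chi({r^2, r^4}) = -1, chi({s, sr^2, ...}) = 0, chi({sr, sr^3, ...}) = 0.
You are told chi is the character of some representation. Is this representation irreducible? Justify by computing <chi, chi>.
Irreducible: <chi, chi> = 1.

Working: <chi, chi> = (1/|G|) sum_C |C| * |chi(C)|^2 = (1/12)[1*|2|^2 + 1*|-2|^2 + 2*|1|^2 + 2*|-1|^2 + 3*|0|^2 + 3*|0|^2]
  = (1/12)[(4) + (4) + (2) + (2) + (0) + (0)] = 12/12 = 1.
A character is irreducible iff <chi, chi> = 1, so this representation is irreducible.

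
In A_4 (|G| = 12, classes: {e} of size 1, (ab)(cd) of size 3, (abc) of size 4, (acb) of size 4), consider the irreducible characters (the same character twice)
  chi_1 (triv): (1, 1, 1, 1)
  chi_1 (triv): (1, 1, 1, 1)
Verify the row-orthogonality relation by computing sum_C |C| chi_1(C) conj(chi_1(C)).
Sum = 12 = |G| = 12; so <chi_1, chi_1> = 1 (norm-1 confirms irreducibility).

Argument: Compute term by term over conjugacy classes (|C| * chi_1(C) * conj(chi_1(C))):
  1*(1)*conj(1) + 3*(1)*conj(1) + 4*(1)*conj(1) + 4*(1)*conj(1)
  = (1) + (3) + (4) + (4)
  = 12.
(Exp terms are combined using exp(i*s)*conj(exp(i*t)) = exp(i*(s-t)), and sums of them are collapsed using the identity that for every m > 1 the m distinct m-th roots of unity sum to 0, e.g. 1 + exp(2*I*pi/3) + exp(-2*I*pi/3) = 0.)
Dividing by |G| = 12 gives 12/12 = 1, matching the row-orthogonality relation <chi_1, chi_1> = [chi_1 = chi_1].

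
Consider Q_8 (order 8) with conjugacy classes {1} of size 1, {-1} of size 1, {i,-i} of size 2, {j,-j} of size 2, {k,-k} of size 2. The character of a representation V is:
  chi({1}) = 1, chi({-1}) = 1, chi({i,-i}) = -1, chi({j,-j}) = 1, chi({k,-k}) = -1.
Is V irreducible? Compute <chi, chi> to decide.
Irreducible: <chi, chi> = 1.

Argument: <chi, chi> = (1/|G|) sum_C |C| * |chi(C)|^2 = (1/8)[1*|1|^2 + 1*|1|^2 + 2*|-1|^2 + 2*|1|^2 + 2*|-1|^2]
  = (1/8)[(1) + (1) + (2) + (2) + (2)] = 8/8 = 1.
A character is irreducible iff <chi, chi> = 1, so this representation is irreducible.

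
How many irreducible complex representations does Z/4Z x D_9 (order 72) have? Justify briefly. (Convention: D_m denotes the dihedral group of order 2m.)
24

Why: The number of irreducible complex representations of a finite group equals its number of conjugacy classes. For a direct product, #classes(G x H) = #classes(G) * #classes(H). Z/4Z has 4 classes (abelian), D_9 has 6 classes, so 4 * 6 = 24, so Z/4Z x D_9 (order 72) has exactly 24 irreducible complex representations.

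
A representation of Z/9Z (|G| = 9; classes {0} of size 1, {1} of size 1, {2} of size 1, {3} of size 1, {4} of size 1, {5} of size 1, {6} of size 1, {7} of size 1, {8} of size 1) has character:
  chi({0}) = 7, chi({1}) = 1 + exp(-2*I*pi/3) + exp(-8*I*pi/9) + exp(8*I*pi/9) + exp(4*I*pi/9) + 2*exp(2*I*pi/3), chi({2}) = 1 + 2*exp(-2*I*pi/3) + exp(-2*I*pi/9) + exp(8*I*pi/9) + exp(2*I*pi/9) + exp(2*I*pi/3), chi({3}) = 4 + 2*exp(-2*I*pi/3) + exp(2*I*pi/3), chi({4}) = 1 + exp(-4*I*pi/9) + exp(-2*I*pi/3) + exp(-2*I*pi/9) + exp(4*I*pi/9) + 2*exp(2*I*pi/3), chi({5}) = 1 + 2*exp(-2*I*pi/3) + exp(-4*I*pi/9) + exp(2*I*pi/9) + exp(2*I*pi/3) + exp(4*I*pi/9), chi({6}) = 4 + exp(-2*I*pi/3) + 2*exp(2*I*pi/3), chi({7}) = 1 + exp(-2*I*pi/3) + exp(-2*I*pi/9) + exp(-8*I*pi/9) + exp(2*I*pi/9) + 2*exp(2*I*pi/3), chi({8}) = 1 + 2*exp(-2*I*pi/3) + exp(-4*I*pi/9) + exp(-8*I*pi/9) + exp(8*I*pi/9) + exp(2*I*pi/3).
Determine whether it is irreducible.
Not irreducible (reducible): <chi, chi> = 9 > 1.

Solution. <chi, chi> = (1/|G|) sum_C |C| * |chi(C)|^2 = (1/9)[1*|7|^2 + 1*|1 + exp(-2*I*pi/3) + exp(-8*I*pi/9) + exp(8*I*pi/9) + exp(4*I*pi/9) + 2*exp(2*I*pi/3)|^2 + 1*|1 + 2*exp(-2*I*pi/3) + exp(-2*I*pi/9) + exp(8*I*pi/9) + exp(2*I*pi/9) + exp(2*I*pi/3)|^2 + 1*|4 + 2*exp(-2*I*pi/3) + exp(2*I*pi/3)|^2 + 1*|1 + exp(-4*I*pi/9) + exp(-2*I*pi/3) + exp(-2*I*pi/9) + exp(4*I*pi/9) + 2*exp(2*I*pi/3)|^2 + 1*|1 + 2*exp(-2*I*pi/3) + exp(-4*I*pi/9) + exp(2*I*pi/9) + exp(2*I*pi/3) + exp(4*I*pi/9)|^2 + 1*|4 + exp(-2*I*pi/3) + 2*exp(2*I*pi/3)|^2 + 1*|1 + exp(-2*I*pi/3) + exp(-2*I*pi/9) + exp(-8*I*pi/9) + exp(2*I*pi/9) + 2*exp(2*I*pi/3)|^2 + 1*|1 + 2*exp(-2*I*pi/3) + exp(-4*I*pi/9) + exp(-8*I*pi/9) + exp(8*I*pi/9) + exp(2*I*pi/3)|^2]
  = (1/9)[(49) + (9 + 6*exp(-2*I*pi/3) + 5*exp(-4*I*pi/9) + 6*exp(-2*I*pi/9) + 3*exp(-8*I*pi/9) + 3*exp(8*I*pi/9) + 6*exp(2*I*pi/9) + 5*exp(4*I*pi/9) + 6*exp(2*I*pi/3)) + (9 + 6*exp(-4*I*pi/9) + 6*exp(-2*I*pi/3) + 3*exp(-2*I*pi/9) + 5*exp(-8*I*pi/9) + 5*exp(8*I*pi/9) + 3*exp(2*I*pi/9) + 6*exp(2*I*pi/3) + 6*exp(4*I*pi/9)) + (7) + (9 + 6*exp(-2*I*pi/3) + 5*exp(-2*I*pi/9) + 3*exp(-4*I*pi/9) + 6*exp(-8*I*pi/9) + 6*exp(8*I*pi/9) + 3*exp(4*I*pi/9) + 5*exp(2*I*pi/9) + 6*exp(2*I*pi/3)) + (9 + 6*exp(-2*I*pi/3) + 5*exp(-2*I*pi/9) + 3*exp(-4*I*pi/9) + 6*exp(-8*I*pi/9) + 6*exp(8*I*pi/9) + 3*exp(4*I*pi/9) + 5*exp(2*I*pi/9) + 6*exp(2*I*pi/3)) + (7) + (9 + 6*exp(-4*I*pi/9) + 6*exp(-2*I*pi/3) + 3*exp(-2*I*pi/9) + 5*exp(-8*I*pi/9) + 5*exp(8*I*pi/9) + 3*exp(2*I*pi/9) + 6*exp(2*I*pi/3) + 6*exp(4*I*pi/9)) + (9 + 6*exp(-2*I*pi/3) + 5*exp(-4*I*pi/9) + 6*exp(-2*I*pi/9) + 3*exp(-8*I*pi/9) + 3*exp(8*I*pi/9) + 6*exp(2*I*pi/9) + 5*exp(4*I*pi/9) + 6*exp(2*I*pi/3))] = 81/9 = 9.
(Exp terms are combined using exp(i*s)*conj(exp(i*t)) = exp(i*(s-t)), and sums of them are collapsed using the identity that for every m > 1 the m distinct m-th roots of unity sum to 0, e.g. 1 + exp(2*I*pi/3) + exp(-2*I*pi/3) = 0.)
A character is irreducible iff <chi, chi> = 1, so this representation is reducible.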